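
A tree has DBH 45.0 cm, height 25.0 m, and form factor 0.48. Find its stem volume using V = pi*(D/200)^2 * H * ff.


(D/200)^2 = (45.0/200)^2 = 0.225^2 = 0.050625
BA = 3.141593 * 0.050625 = 0.159043 m^2
V = 0.159043 * 25.0 * 0.48 = 1.90852 ≈ 1.909 m^3

1.909 m^3


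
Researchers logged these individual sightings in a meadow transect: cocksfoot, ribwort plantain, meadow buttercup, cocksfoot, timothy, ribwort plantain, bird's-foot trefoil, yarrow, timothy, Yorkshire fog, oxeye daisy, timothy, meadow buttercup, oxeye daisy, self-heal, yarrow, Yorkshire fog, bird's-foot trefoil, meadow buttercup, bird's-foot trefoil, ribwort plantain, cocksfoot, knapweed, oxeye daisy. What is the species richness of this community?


Total individuals logged = 24
Distinct species (count of individuals): cocksfoot (3), ribwort plantain (3), meadow buttercup (3), timothy (3), bird's-foot trefoil (3), yarrow (2), Yorkshire fog (2), oxeye daisy (3), self-heal (1), knapweed (1)
Species richness = number of distinct species = 10

10


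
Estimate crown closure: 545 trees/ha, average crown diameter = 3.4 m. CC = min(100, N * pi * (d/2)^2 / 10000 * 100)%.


(d/2)^2 = (3.4/2)^2 = 1.7^2 = 2.89
Crown area = 3.141593 * 2.89 = 9.07920 m^2
N * area / 10000 * 100 = 545 * 9.07920 / 10000 * 100 = 49.4816
CC = min(100, 49.4816) = 49.4816 ≈ 49.5%

49.5%


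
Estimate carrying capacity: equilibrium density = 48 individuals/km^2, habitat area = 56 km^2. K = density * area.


K = 48 * 56 = 2688 individuals

2688 individuals


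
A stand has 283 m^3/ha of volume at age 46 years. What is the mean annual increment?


MAI = 283 / 46 = 6.1522 ≈ 6.15 m^3/ha/yr

6.15 m^3/ha/yr


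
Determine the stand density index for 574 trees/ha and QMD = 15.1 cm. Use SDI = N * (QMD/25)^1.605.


QMD/25 = 15.1/25 = 0.604
(0.604)^1.605 = exp(1.605 * ln(0.604)) = exp(1.605 * (-0.504181)) = exp(-0.809211) = 0.445209
SDI = 574 * 0.445209 = 255.550 ≈ 256

256


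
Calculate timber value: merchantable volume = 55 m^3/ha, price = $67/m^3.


Value = 55 * 67 = $3685/ha

$3685/ha


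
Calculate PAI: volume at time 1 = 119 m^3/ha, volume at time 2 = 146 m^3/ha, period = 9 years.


PAI = (V2 - V1) / period = (146 - 119) / 9 = 27 / 9 = 3.00 m^3/ha/yr

3.00 m^3/ha/yr


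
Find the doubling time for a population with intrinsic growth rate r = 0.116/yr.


td = ln(2) / 0.116 = 0.693147 / 0.116 = 5.97541 ≈ 6.0 years

6.0 years


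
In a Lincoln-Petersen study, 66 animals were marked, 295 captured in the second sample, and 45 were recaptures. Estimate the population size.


N = M * C / R = 66 * 295 / 45 = 19470 / 45 = 432.67 ≈ 433

433 individuals


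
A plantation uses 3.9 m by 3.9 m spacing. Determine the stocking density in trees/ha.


N = 10000 / 3.9^2 = 10000 / 15.21 = 657.462 ≈ 657 trees/ha

657 trees/ha


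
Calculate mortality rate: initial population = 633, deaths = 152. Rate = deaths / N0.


Mortality rate = 152 / 633 = 0.240126 ≈ 0.2401

0.2401


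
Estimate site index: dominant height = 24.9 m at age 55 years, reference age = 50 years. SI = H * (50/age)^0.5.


50/55 = 0.909091
(0.909091)^0.5 = 0.953463
SI = 24.9 * 0.953463 = 23.7412 ≈ 23.7 m

23.7 m


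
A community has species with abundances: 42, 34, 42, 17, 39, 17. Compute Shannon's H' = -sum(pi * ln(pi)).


Total N = 42 + 34 + 42 + 17 + 39 + 17 = 191
Per-species terms:
  p = 42/191 = 0.219895; ln(p) = -1.514605; p*ln(p) = 0.219895 * (-1.514605) = -0.333054
  p = 34/191 = 0.178010; ln(p) = -1.725916; p*ln(p) = 0.178010 * (-1.725916) = -0.307230
  p = 42/191 = 0.219895; ln(p) = -1.514605; p*ln(p) = 0.219895 * (-1.514605) = -0.333054
  p = 17/191 = 0.089005; ln(p) = -2.419063; p*ln(p) = 0.089005 * (-2.419063) = -0.215309
  p = 39/191 = 0.204188; ln(p) = -1.588714; p*ln(p) = 0.204188 * (-1.588714) = -0.324396
  p = 17/191 = 0.089005; ln(p) = -2.419063; p*ln(p) = 0.089005 * (-2.419063) = -0.215309
sum(p*ln(p)) = (-0.333054) + (-0.307230) + (-0.333054) + (-0.215309) + (-0.324396) + (-0.215309) = -1.728352
H' = -(-1.728352) = 1.728352 ≈ 1.7284

1.7284


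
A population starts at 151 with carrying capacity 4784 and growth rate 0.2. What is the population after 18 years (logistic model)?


(K - N0)/N0 = (4784 - 151)/151 = 4633/151 = 30.6821
r*t = 0.2 * 18 = 3.6; exp(-3.6) = 0.0273237
30.6821 * 0.0273237 = 0.838348
1 + 0.838348 = 1.83835
N = 4784 / 1.83835 = 2602.33 ≈ 2602

2602


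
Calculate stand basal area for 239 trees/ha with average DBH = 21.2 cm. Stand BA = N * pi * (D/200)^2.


(D/200)^2 = (21.2/200)^2 = 0.106^2 = 0.011236
Individual BA = 3.141593 * 0.011236 = 0.0352989 m^2
Stand BA = 239 * 0.0352989 = 8.43644 ≈ 8.44 m^2/ha

8.44 m^2/ha


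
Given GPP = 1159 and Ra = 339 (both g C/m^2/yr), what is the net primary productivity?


NPP = GPP - Ra = 1159 - 339 = 820 g C/m^2/yr

820 g C/m^2/yr


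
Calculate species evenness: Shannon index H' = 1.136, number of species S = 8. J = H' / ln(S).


ln(8) = 2.07944
J = H' / ln(S) = 1.136 / 2.07944 = 0.546301 ≈ 0.5463

0.5463


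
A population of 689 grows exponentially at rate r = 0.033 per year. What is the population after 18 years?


r*t = 0.033 * 18 = 0.594
exp(0.594) = 1.81122
N = 689 * 1.81122 = 1247.93 ≈ 1248

1248


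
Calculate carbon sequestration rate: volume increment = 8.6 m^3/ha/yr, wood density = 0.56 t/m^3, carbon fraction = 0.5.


C = 8.6 * 0.56 * 0.5 = 2.408 ≈ 2.41 t C/ha/yr

2.41 t C/ha/yr


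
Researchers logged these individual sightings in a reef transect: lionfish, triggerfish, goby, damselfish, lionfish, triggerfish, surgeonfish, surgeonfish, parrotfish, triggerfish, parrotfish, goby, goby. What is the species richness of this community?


Total individuals logged = 13
Distinct species (count of individuals): lionfish (2), triggerfish (3), goby (3), damselfish (1), surgeonfish (2), parrotfish (2)
Species richness = number of distinct species = 6

6


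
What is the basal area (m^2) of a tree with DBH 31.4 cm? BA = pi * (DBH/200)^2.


D/200 = 31.4/200 = 0.157 m
(D/200)^2 = 0.157^2 = 0.024649
BA = 3.141593 * 0.024649 = 0.0774371 ≈ 0.0774 m^2

0.0774 m^2


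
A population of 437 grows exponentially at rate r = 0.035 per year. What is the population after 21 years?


r*t = 0.035 * 21 = 0.735
exp(0.735) = 2.08548
N = 437 * 2.08548 = 911.355 ≈ 911

911


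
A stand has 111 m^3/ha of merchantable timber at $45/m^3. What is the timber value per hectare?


Value = 111 * 45 = $4995/ha

$4995/ha


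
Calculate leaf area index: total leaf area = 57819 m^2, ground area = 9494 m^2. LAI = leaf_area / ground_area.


LAI = 57819 / 9494 = 6.0901 ≈ 6.09

6.09


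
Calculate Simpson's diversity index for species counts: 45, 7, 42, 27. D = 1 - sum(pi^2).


Total N = 45 + 7 + 42 + 27 = 121
Per-species terms:
  p = 45/121 = 0.371901; p^2 = 0.371901^2 = 0.138310
  p = 7/121 = 0.057851; p^2 = 0.057851^2 = 0.003347
  p = 42/121 = 0.347107; p^2 = 0.347107^2 = 0.120483
  p = 27/121 = 0.223140; p^2 = 0.223140^2 = 0.049791
sum(p^2) = 0.138310 + 0.003347 + 0.120483 + 0.049791 = 0.311931
D = 1 - 0.311931 = 0.688069 ≈ 0.6881

0.6881


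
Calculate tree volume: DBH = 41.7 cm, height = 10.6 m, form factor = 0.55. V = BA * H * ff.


(D/200)^2 = (41.7/200)^2 = 0.2085^2 = 0.04347225
BA = 3.141593 * 0.04347225 = 0.136572 m^2
V = 0.136572 * 10.6 * 0.55 = 0.796215 ≈ 0.796 m^3

0.796 m^3


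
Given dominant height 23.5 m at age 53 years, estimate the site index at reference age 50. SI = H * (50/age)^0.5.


50/53 = 0.943396
(0.943396)^0.5 = 0.971286
SI = 23.5 * 0.971286 = 22.8252 ≈ 22.8 m

22.8 m


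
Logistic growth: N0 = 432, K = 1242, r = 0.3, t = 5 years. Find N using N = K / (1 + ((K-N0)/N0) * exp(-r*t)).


(K - N0)/N0 = (1242 - 432)/432 = 810/432 = 1.87500
r*t = 0.3 * 5 = 1.5; exp(-1.5) = 0.223130
1.87500 * 0.223130 = 0.418369
1 + 0.418369 = 1.41837
N = 1242 / 1.41837 = 875.653 ≈ 876

876


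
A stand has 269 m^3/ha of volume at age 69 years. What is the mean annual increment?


MAI = 269 / 69 = 3.8986 ≈ 3.90 m^3/ha/yr

3.90 m^3/ha/yr


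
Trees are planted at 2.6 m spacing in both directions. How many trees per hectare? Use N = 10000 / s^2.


N = 10000 / 2.6^2 = 10000 / 6.76 = 1479.29 ≈ 1479 trees/ha

1479 trees/ha


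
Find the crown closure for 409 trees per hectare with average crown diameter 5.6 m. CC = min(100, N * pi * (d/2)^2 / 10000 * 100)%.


(d/2)^2 = (5.6/2)^2 = 2.8^2 = 7.84
Crown area = 3.141593 * 7.84 = 24.6301 m^2
N * area / 10000 * 100 = 409 * 24.6301 / 10000 * 100 = 100.737
CC = min(100, 100.737) = 100%

100%


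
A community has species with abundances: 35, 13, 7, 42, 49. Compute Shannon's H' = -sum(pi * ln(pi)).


Total N = 35 + 13 + 7 + 42 + 49 = 146
Per-species terms:
  p = 35/146 = 0.239726; ln(p) = -1.428259; p*ln(p) = 0.239726 * (-1.428259) = -0.342391
  p = 13/146 = 0.089041; ln(p) = -2.418658; p*ln(p) = 0.089041 * (-2.418658) = -0.215360
  p = 7/146 = 0.047945; ln(p) = -3.037701; p*ln(p) = 0.047945 * (-3.037701) = -0.145643
  p = 42/146 = 0.287671; ln(p) = -1.245938; p*ln(p) = 0.287671 * (-1.245938) = -0.358420
  p = 49/146 = 0.335616; ln(p) = -1.091788; p*ln(p) = 0.335616 * (-1.091788) = -0.366422
sum(p*ln(p)) = (-0.342391) + (-0.215360) + (-0.145643) + (-0.358420) + (-0.366422) = -1.428236
H' = -(-1.428236) = 1.428236 ≈ 1.4282

1.4282


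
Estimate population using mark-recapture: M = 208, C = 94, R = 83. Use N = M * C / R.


N = M * C / R = 208 * 94 / 83 = 19552 / 83 = 235.57 ≈ 236

236 individuals


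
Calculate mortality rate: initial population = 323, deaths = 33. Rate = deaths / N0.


Mortality rate = 33 / 323 = 0.102167 ≈ 0.1022

0.1022


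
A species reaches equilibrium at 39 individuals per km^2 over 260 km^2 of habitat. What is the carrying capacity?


K = 39 * 260 = 10140 individuals

10140 individuals


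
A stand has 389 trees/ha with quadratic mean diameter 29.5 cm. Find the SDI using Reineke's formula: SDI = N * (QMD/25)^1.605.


QMD/25 = 29.5/25 = 1.18
(1.18)^1.605 = exp(1.605 * ln(1.18)) = exp(1.605 * 0.165514) = exp(0.265650) = 1.30428
SDI = 389 * 1.30428 = 507.365 ≈ 507

507


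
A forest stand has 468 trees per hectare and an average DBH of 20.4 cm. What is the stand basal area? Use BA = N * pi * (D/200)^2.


(D/200)^2 = (20.4/200)^2 = 0.102^2 = 0.010404
Individual BA = 3.141593 * 0.010404 = 0.0326851 m^2
Stand BA = 468 * 0.0326851 = 15.2966 ≈ 15.30 m^2/ha

15.30 m^2/ha


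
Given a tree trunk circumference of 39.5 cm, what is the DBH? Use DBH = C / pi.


DBH = C / pi = 39.5 / 3.141593 = 12.5732 ≈ 12.57 cm

12.57 cm


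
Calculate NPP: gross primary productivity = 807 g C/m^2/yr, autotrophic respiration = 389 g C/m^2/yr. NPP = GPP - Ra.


NPP = GPP - Ra = 807 - 389 = 418 g C/m^2/yr

418 g C/m^2/yr


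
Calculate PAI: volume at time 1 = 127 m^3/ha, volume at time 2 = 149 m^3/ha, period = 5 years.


PAI = (V2 - V1) / period = (149 - 127) / 5 = 22 / 5 = 4.40 m^3/ha/yr

4.40 m^3/ha/yr


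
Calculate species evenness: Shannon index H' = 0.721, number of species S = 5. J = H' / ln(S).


ln(5) = 1.60944
J = H' / ln(S) = 0.721 / 1.60944 = 0.447982 ≈ 0.4480

0.4480


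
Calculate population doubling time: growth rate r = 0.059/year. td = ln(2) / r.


td = ln(2) / 0.059 = 0.693147 / 0.059 = 11.7483 ≈ 11.7 years

11.7 years


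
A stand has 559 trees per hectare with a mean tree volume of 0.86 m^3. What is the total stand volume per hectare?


V_stand = 559 * 0.86 = 480.74 ≈ 480.7 m^3/ha

480.7 m^3/ha


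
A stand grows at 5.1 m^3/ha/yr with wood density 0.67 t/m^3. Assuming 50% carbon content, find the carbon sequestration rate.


C = 5.1 * 0.67 * 0.5 = 1.7085 ≈ 1.71 t C/ha/yr

1.71 t C/ha/yr


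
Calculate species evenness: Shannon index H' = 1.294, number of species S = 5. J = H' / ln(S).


ln(5) = 1.60944
J = H' / ln(S) = 1.294 / 1.60944 = 0.804006 ≈ 0.8040

0.8040


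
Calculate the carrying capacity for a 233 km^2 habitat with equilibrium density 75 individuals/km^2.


K = 75 * 233 = 17475 individuals

17475 individuals


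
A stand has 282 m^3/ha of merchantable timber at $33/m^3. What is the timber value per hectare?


Value = 282 * 33 = $9306/ha

$9306/ha


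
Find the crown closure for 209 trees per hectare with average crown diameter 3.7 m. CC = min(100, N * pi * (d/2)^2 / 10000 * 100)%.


(d/2)^2 = (3.7/2)^2 = 1.85^2 = 3.4225
Crown area = 3.141593 * 3.4225 = 10.7521 m^2
N * area / 10000 * 100 = 209 * 10.7521 / 10000 * 100 = 22.4719
CC = min(100, 22.4719) = 22.4719 ≈ 22.5%

22.5%


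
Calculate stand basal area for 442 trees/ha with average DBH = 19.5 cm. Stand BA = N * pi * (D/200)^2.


(D/200)^2 = (19.5/200)^2 = 0.0975^2 = 0.00950625
Individual BA = 3.141593 * 0.00950625 = 0.0298648 m^2
Stand BA = 442 * 0.0298648 = 13.2002 ≈ 13.20 m^2/ha

13.20 m^2/ha


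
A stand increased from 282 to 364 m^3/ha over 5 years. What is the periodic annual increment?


PAI = (V2 - V1) / period = (364 - 282) / 5 = 82 / 5 = 16.40 m^3/ha/yr

16.40 m^3/ha/yr


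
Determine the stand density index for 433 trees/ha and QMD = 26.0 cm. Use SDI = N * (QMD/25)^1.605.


QMD/25 = 26.0/25 = 1.04
(1.04)^1.605 = exp(1.605 * ln(1.04)) = exp(1.605 * 0.0392207) = exp(0.0629492) = 1.06497
SDI = 433 * 1.06497 = 461.132 ≈ 461

461


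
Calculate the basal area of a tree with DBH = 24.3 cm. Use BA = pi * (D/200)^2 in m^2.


D/200 = 24.3/200 = 0.1215 m
(D/200)^2 = 0.1215^2 = 0.01476225
BA = 3.141593 * 0.01476225 = 0.0463770 ≈ 0.0464 m^2

0.0464 m^2


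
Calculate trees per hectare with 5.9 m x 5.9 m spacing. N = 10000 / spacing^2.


N = 10000 / 5.9^2 = 10000 / 34.81 = 287.274 ≈ 287 trees/ha

287 trees/ha


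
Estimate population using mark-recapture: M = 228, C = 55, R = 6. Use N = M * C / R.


N = M * C / R = 228 * 55 / 6 = 12540 / 6 = 2090

2090 individuals


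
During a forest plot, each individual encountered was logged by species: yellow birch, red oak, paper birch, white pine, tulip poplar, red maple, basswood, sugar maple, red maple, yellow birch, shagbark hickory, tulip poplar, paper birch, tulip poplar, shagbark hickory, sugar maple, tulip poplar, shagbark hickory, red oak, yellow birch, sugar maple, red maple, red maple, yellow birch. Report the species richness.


Total individuals logged = 24
Distinct species (count of individuals): yellow birch (4), red oak (2), paper birch (2), white pine (1), tulip poplar (4), red maple (4), basswood (1), sugar maple (3), shagbark hickory (3)
Species richness = number of distinct species = 9

9


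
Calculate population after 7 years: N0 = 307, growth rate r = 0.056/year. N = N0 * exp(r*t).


r*t = 0.056 * 7 = 0.392
exp(0.392) = 1.47994
N = 307 * 1.47994 = 454.342 ≈ 454

454


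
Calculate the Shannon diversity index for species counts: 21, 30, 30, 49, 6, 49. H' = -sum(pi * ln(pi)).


Total N = 21 + 30 + 30 + 49 + 6 + 49 = 185
Per-species terms:
  p = 21/185 = 0.113514; ln(p) = -2.175829; p*ln(p) = 0.113514 * (-2.175829) = -0.246987
  p = 30/185 = 0.162162; ln(p) = -1.819159; p*ln(p) = 0.162162 * (-1.819159) = -0.294998
  p = 30/185 = 0.162162; ln(p) = -1.819159; p*ln(p) = 0.162162 * (-1.819159) = -0.294998
  p = 49/185 = 0.264865; ln(p) = -1.328535; p*ln(p) = 0.264865 * (-1.328535) = -0.351882
  p = 6/185 = 0.032432; ln(p) = -3.428610; p*ln(p) = 0.032432 * (-3.428610) = -0.111197
  p = 49/185 = 0.264865; ln(p) = -1.328535; p*ln(p) = 0.264865 * (-1.328535) = -0.351882
sum(p*ln(p)) = (-0.246987) + (-0.294998) + (-0.294998) + (-0.351882) + (-0.111197) + (-0.351882) = -1.651944
H' = -(-1.651944) = 1.651944 ≈ 1.6519

1.6519


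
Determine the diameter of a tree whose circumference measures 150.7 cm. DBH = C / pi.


DBH = C / pi = 150.7 / 3.141593 = 47.9693 ≈ 47.97 cm

47.97 cm


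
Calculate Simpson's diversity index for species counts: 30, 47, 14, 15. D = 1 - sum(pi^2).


Total N = 30 + 47 + 14 + 15 = 106
Per-species terms:
  p = 30/106 = 0.283019; p^2 = 0.283019^2 = 0.080100
  p = 47/106 = 0.443396; p^2 = 0.443396^2 = 0.196600
  p = 14/106 = 0.132075; p^2 = 0.132075^2 = 0.017444
  p = 15/106 = 0.141509; p^2 = 0.141509^2 = 0.020025
sum(p^2) = 0.080100 + 0.196600 + 0.017444 + 0.020025 = 0.314169
D = 1 - 0.314169 = 0.685831 ≈ 0.6858

0.6858


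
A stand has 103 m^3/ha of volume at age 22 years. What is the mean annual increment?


MAI = 103 / 22 = 4.6818 ≈ 4.68 m^3/ha/yr

4.68 m^3/ha/yr


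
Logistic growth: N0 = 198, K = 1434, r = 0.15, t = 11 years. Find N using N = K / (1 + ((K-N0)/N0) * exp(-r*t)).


(K - N0)/N0 = (1434 - 198)/198 = 1236/198 = 6.24242
r*t = 0.15 * 11 = 1.65; exp(-1.65) = 0.192050
6.24242 * 0.192050 = 1.19886
1 + 1.19886 = 2.19886
N = 1434 / 2.19886 = 652.156 ≈ 652

652


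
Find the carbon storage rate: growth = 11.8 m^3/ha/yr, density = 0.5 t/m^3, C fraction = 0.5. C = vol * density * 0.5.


C = 11.8 * 0.5 * 0.5 = 2.95 t C/ha/yr

2.95 t C/ha/yr


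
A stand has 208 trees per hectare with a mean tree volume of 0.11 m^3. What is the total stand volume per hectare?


V_stand = 208 * 0.11 = 22.88 ≈ 22.9 m^3/ha

22.9 m^3/ha


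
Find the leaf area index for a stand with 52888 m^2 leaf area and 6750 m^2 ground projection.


LAI = 52888 / 6750 = 7.8353 ≈ 7.84

7.84


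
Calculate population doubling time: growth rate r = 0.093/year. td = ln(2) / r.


td = ln(2) / 0.093 = 0.693147 / 0.093 = 7.45319 ≈ 7.5 years

7.5 years


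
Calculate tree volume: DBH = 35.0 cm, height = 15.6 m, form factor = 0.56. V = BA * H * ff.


(D/200)^2 = (35.0/200)^2 = 0.175^2 = 0.030625
BA = 3.141593 * 0.030625 = 0.0962113 m^2
V = 0.0962113 * 15.6 * 0.56 = 0.840502 ≈ 0.841 m^3

0.841 m^3


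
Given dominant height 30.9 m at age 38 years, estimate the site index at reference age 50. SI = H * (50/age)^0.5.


50/38 = 1.31579
(1.31579)^0.5 = 1.14708
SI = 30.9 * 1.14708 = 35.4448 ≈ 35.4 m

35.4 m


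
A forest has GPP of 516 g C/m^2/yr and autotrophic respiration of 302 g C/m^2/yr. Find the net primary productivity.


NPP = GPP - Ra = 516 - 302 = 214 g C/m^2/yr

214 g C/m^2/yr


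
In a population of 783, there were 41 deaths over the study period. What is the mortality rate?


Mortality rate = 41 / 783 = 0.052363 ≈ 0.0524

0.0524


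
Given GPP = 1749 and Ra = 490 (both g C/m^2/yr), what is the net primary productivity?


NPP = GPP - Ra = 1749 - 490 = 1259 g C/m^2/yr

1259 g C/m^2/yr


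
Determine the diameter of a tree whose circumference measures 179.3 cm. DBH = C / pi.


DBH = C / pi = 179.3 / 3.141593 = 57.0730 ≈ 57.07 cm

57.07 cm


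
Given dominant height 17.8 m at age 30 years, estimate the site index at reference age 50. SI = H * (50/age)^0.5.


50/30 = 1.66667
(1.66667)^0.5 = 1.29100
SI = 17.8 * 1.29100 = 22.9798 ≈ 23.0 m

23.0 m


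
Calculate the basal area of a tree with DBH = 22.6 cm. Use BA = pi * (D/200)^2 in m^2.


D/200 = 22.6/200 = 0.113 m
(D/200)^2 = 0.113^2 = 0.012769
BA = 3.141593 * 0.012769 = 0.0401150 ≈ 0.0401 m^2

0.0401 m^2


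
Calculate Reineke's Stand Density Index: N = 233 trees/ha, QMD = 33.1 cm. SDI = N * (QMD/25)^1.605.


QMD/25 = 33.1/25 = 1.324
(1.324)^1.605 = exp(1.605 * ln(1.324)) = exp(1.605 * 0.280657) = exp(0.450454) = 1.56902
SDI = 233 * 1.56902 = 365.582 ≈ 366

366


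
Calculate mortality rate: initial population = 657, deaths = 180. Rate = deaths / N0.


Mortality rate = 180 / 657 = 0.273973 ≈ 0.2740

0.2740


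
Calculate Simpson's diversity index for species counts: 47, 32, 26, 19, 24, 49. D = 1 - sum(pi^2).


Total N = 47 + 32 + 26 + 19 + 24 + 49 = 197
Per-species terms:
  p = 47/197 = 0.238579; p^2 = 0.238579^2 = 0.056920
  p = 32/197 = 0.162437; p^2 = 0.162437^2 = 0.026386
  p = 26/197 = 0.131980; p^2 = 0.131980^2 = 0.017419
  p = 19/197 = 0.096447; p^2 = 0.096447^2 = 0.009302
  p = 24/197 = 0.121827; p^2 = 0.121827^2 = 0.014842
  p = 49/197 = 0.248731; p^2 = 0.248731^2 = 0.061867
sum(p^2) = 0.056920 + 0.026386 + 0.017419 + 0.009302 + 0.014842 + 0.061867 = 0.186736
D = 1 - 0.186736 = 0.813264 ≈ 0.8133

0.8133


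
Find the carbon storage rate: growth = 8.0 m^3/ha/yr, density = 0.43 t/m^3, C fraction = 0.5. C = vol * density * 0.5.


C = 8.0 * 0.43 * 0.5 = 1.72 t C/ha/yr

1.72 t C/ha/yr


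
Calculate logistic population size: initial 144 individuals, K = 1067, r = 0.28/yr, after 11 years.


(K - N0)/N0 = (1067 - 144)/144 = 923/144 = 6.40972
r*t = 0.28 * 11 = 3.08; exp(-3.08) = 0.0459593
6.40972 * 0.0459593 = 0.294586
1 + 0.294586 = 1.29459
N = 1067 / 1.29459 = 824.199 ≈ 824

824


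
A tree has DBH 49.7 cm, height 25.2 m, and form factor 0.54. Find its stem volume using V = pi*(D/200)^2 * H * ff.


(D/200)^2 = (49.7/200)^2 = 0.2485^2 = 0.06175225
BA = 3.141593 * 0.06175225 = 0.194000 m^2
V = 0.194000 * 25.2 * 0.54 = 2.63995 ≈ 2.640 m^3

2.640 m^3


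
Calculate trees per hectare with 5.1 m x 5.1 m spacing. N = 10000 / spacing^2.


N = 10000 / 5.1^2 = 10000 / 26.01 = 384.468 ≈ 384 trees/ha

384 trees/ha


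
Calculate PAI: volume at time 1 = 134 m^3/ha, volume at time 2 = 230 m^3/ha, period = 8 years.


PAI = (V2 - V1) / period = (230 - 134) / 8 = 96 / 8 = 12.00 m^3/ha/yr

12.00 m^3/ha/yr


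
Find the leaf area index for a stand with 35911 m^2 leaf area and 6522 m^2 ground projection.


LAI = 35911 / 6522 = 5.5061 ≈ 5.51

5.51


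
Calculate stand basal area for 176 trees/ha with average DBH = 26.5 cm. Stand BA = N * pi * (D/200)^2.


(D/200)^2 = (26.5/200)^2 = 0.1325^2 = 0.01755625
Individual BA = 3.141593 * 0.01755625 = 0.0551546 m^2
Stand BA = 176 * 0.0551546 = 9.70721 ≈ 9.71 m^2/ha

9.71 m^2/ha


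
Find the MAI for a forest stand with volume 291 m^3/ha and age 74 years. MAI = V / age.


MAI = 291 / 74 = 3.9324 ≈ 3.93 m^3/ha/yr

3.93 m^3/ha/yr


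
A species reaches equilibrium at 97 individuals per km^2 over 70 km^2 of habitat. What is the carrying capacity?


K = 97 * 70 = 6790 individuals

6790 individuals


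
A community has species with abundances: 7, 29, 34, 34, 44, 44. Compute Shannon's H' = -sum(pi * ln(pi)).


Total N = 7 + 29 + 34 + 34 + 44 + 44 = 192
Per-species terms:
  p = 7/192 = 0.036458; ln(p) = -3.311594; p*ln(p) = 0.036458 * (-3.311594) = -0.120734
  p = 29/192 = 0.151042; ln(p) = -1.890197; p*ln(p) = 0.151042 * (-1.890197) = -0.285499
  p = 34/192 = 0.177083; ln(p) = -1.731137; p*ln(p) = 0.177083 * (-1.731137) = -0.306555
  p = 34/192 = 0.177083; ln(p) = -1.731137; p*ln(p) = 0.177083 * (-1.731137) = -0.306555
  p = 44/192 = 0.229167; ln(p) = -1.473304; p*ln(p) = 0.229167 * (-1.473304) = -0.337633
  p = 44/192 = 0.229167; ln(p) = -1.473304; p*ln(p) = 0.229167 * (-1.473304) = -0.337633
sum(p*ln(p)) = (-0.120734) + (-0.285499) + (-0.306555) + (-0.306555) + (-0.337633) + (-0.337633) = -1.694609
H' = -(-1.694609) = 1.694609 ≈ 1.6946

1.6946


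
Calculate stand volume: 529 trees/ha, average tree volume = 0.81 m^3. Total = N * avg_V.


V_stand = 529 * 0.81 = 428.49 ≈ 428.5 m^3/ha

428.5 m^3/ha


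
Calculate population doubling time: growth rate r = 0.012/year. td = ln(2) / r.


td = ln(2) / 0.012 = 0.693147 / 0.012 = 57.7623 ≈ 57.8 years

57.8 years


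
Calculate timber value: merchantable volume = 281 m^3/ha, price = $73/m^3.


Value = 281 * 73 = $20513/ha

$20513/ha


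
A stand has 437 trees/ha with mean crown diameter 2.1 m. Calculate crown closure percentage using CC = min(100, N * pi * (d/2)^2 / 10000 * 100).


(d/2)^2 = (2.1/2)^2 = 1.05^2 = 1.1025
Crown area = 3.141593 * 1.1025 = 3.46361 m^2
N * area / 10000 * 100 = 437 * 3.46361 / 10000 * 100 = 15.1360
CC = min(100, 15.1360) = 15.1360 ≈ 15.1%

15.1%


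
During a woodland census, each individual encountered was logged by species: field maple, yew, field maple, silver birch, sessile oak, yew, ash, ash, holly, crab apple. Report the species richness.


Total individuals logged = 10
Distinct species (count of individuals): field maple (2), yew (2), silver birch (1), sessile oak (1), ash (2), holly (1), crab apple (1)
Species richness = number of distinct species = 7

7


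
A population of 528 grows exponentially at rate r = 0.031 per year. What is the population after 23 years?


r*t = 0.031 * 23 = 0.713
exp(0.713) = 2.04010
N = 528 * 2.04010 = 1077.17 ≈ 1077

1077


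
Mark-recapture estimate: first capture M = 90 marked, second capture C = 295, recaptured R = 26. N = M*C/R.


N = M * C / R = 90 * 295 / 26 = 26550 / 26 = 1021.15 ≈ 1021

1021 individuals


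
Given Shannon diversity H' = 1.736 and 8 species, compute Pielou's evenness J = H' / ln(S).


ln(8) = 2.07944
J = H' / ln(S) = 1.736 / 2.07944 = 0.834840 ≈ 0.8348

0.8348


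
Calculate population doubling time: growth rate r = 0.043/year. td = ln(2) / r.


td = ln(2) / 0.043 = 0.693147 / 0.043 = 16.1197 ≈ 16.1 years

16.1 years


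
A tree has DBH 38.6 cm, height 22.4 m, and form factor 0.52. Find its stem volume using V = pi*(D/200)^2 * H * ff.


(D/200)^2 = (38.6/200)^2 = 0.193^2 = 0.037249
BA = 3.141593 * 0.037249 = 0.117021 m^2
V = 0.117021 * 22.4 * 0.52 = 1.36306 ≈ 1.363 m^3

1.363 m^3


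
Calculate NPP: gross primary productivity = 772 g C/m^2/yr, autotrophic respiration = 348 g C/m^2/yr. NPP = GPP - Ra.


NPP = GPP - Ra = 772 - 348 = 424 g C/m^2/yr

424 g C/m^2/yr


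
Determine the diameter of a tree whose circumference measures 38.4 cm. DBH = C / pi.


DBH = C / pi = 38.4 / 3.141593 = 12.2231 ≈ 12.22 cm

12.22 cm


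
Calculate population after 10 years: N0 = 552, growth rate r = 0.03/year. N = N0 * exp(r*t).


r*t = 0.03 * 10 = 0.3
exp(0.3) = 1.34986
N = 552 * 1.34986 = 745.123 ≈ 745

745


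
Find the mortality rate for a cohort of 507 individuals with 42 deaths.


Mortality rate = 42 / 507 = 0.082840 ≈ 0.0828

0.0828


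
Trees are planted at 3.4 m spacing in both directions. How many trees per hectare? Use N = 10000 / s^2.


N = 10000 / 3.4^2 = 10000 / 11.56 = 865.052 ≈ 865 trees/ha

865 trees/ha


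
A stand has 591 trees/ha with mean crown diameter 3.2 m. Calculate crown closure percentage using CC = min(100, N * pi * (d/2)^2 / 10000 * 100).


(d/2)^2 = (3.2/2)^2 = 1.6^2 = 2.56
Crown area = 3.141593 * 2.56 = 8.04248 m^2
N * area / 10000 * 100 = 591 * 8.04248 / 10000 * 100 = 47.5311
CC = min(100, 47.5311) = 47.5311 ≈ 47.5%

47.5%


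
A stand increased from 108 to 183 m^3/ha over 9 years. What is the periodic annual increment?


PAI = (V2 - V1) / period = (183 - 108) / 9 = 75 / 9 = 8.3333 ≈ 8.33 m^3/ha/yr

8.33 m^3/ha/yr


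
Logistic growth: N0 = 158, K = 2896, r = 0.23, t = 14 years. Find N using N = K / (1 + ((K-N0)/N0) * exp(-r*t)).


(K - N0)/N0 = (2896 - 158)/158 = 2738/158 = 17.3291
r*t = 0.23 * 14 = 3.22; exp(-3.22) = 0.0399551
17.3291 * 0.0399551 = 0.692386
1 + 0.692386 = 1.69239
N = 2896 / 1.69239 = 1711.19 ≈ 1711

1711


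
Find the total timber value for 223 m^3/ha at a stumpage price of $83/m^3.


Value = 223 * 83 = $18509/ha

$18509/ha


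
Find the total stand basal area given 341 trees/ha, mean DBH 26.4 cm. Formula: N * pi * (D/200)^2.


(D/200)^2 = (26.4/200)^2 = 0.132^2 = 0.017424
Individual BA = 3.141593 * 0.017424 = 0.0547391 m^2
Stand BA = 341 * 0.0547391 = 18.6660 ≈ 18.67 m^2/ha

18.67 m^2/ha


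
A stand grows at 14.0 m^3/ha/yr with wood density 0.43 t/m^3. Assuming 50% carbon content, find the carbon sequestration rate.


C = 14.0 * 0.43 * 0.5 = 3.01 t C/ha/yr

3.01 t C/ha/yr


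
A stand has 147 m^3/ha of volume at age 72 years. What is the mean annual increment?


MAI = 147 / 72 = 2.0417 ≈ 2.04 m^3/ha/yr

2.04 m^3/ha/yr


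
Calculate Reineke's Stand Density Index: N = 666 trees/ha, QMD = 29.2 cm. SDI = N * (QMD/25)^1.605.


QMD/25 = 29.2/25 = 1.168
(1.168)^1.605 = exp(1.605 * ln(1.168)) = exp(1.605 * 0.155293) = exp(0.249245) = 1.28306
SDI = 666 * 1.28306 = 854.518 ≈ 855

855


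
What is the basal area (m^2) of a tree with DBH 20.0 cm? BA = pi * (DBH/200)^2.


D/200 = 20.0/200 = 0.1 m
(D/200)^2 = 0.1^2 = 0.01
BA = 3.141593 * 0.01 = 0.0314159 ≈ 0.0314 m^2

0.0314 m^2


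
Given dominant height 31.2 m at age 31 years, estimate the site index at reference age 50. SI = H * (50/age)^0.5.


50/31 = 1.61290
(1.61290)^0.5 = 1.27000
SI = 31.2 * 1.27000 = 39.6240 ≈ 39.6 m

39.6 m


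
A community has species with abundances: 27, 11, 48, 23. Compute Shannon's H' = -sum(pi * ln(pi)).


Total N = 27 + 11 + 48 + 23 = 109
Per-species terms:
  p = 27/109 = 0.247706; ln(p) = -1.395513; p*ln(p) = 0.247706 * (-1.395513) = -0.345677
  p = 11/109 = 0.100917; ln(p) = -2.293457; p*ln(p) = 0.100917 * (-2.293457) = -0.231449
  p = 48/109 = 0.440367; ln(p) = -0.820147; p*ln(p) = 0.440367 * (-0.820147) = -0.361166
  p = 23/109 = 0.211009; ln(p) = -1.555854; p*ln(p) = 0.211009 * (-1.555854) = -0.328299
sum(p*ln(p)) = (-0.345677) + (-0.231449) + (-0.361166) + (-0.328299) = -1.266591
H' = -(-1.266591) = 1.266591 ≈ 1.2666

1.2666


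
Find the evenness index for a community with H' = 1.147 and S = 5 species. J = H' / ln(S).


ln(5) = 1.60944
J = H' / ln(S) = 1.147 / 1.60944 = 0.712670 ≈ 0.7127

0.7127


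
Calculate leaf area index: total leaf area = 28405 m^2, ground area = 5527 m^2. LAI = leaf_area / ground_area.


LAI = 28405 / 5527 = 5.1393 ≈ 5.14

5.14


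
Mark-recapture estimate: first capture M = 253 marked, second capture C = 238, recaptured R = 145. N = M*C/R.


N = M * C / R = 253 * 238 / 145 = 60214 / 145 = 415.27 ≈ 415

415 individuals


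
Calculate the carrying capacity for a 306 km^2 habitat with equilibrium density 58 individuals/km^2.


K = 58 * 306 = 17748 individuals

17748 individuals


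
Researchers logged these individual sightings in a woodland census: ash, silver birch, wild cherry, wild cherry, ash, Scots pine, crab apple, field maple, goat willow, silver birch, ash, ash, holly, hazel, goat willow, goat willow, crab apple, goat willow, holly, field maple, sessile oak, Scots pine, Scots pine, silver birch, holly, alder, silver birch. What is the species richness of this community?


Total individuals logged = 27
Distinct species (count of individuals): ash (4), silver birch (4), wild cherry (2), Scots pine (3), crab apple (2), field maple (2), goat willow (4), holly (3), hazel (1), sessile oak (1), alder (1)
Species richness = number of distinct species = 11

11


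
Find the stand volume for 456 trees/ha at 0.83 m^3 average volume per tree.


V_stand = 456 * 0.83 = 378.48 ≈ 378.5 m^3/ha

378.5 m^3/ha


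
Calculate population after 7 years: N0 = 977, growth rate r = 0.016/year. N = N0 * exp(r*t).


r*t = 0.016 * 7 = 0.112
exp(0.112) = 1.11851
N = 977 * 1.11851 = 1092.78 ≈ 1093

1093


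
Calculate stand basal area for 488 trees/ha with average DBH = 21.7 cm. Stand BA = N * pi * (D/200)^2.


(D/200)^2 = (21.7/200)^2 = 0.1085^2 = 0.01177225
Individual BA = 3.141593 * 0.01177225 = 0.0369836 m^2
Stand BA = 488 * 0.0369836 = 18.0480 ≈ 18.05 m^2/ha

18.05 m^2/ha


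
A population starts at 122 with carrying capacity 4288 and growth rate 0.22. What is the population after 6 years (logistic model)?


(K - N0)/N0 = (4288 - 122)/122 = 4166/122 = 34.1475
r*t = 0.22 * 6 = 1.32; exp(-1.32) = 0.267135
34.1475 * 0.267135 = 9.12199
1 + 9.12199 = 10.1220
N = 4288 / 10.1220 = 423.632 ≈ 424

424


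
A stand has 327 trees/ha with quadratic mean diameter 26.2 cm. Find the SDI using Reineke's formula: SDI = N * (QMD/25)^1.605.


QMD/25 = 26.2/25 = 1.048
(1.048)^1.605 = exp(1.605 * ln(1.048)) = exp(1.605 * 0.0468836) = exp(0.0752482) = 1.07815
SDI = 327 * 1.07815 = 352.555 ≈ 353

353


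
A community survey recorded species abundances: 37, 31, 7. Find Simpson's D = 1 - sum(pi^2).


Total N = 37 + 31 + 7 = 75
Per-species terms:
  p = 37/75 = 0.493333; p^2 = 0.493333^2 = 0.243377
  p = 31/75 = 0.413333; p^2 = 0.413333^2 = 0.170844
  p = 7/75 = 0.093333; p^2 = 0.093333^2 = 0.008711
sum(p^2) = 0.243377 + 0.170844 + 0.008711 = 0.422932
D = 1 - 0.422932 = 0.577068 ≈ 0.5771

0.5771


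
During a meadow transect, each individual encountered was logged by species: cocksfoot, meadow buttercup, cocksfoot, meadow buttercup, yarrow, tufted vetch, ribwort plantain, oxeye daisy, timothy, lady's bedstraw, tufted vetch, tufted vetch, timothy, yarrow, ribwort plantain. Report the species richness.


Total individuals logged = 15
Distinct species (count of individuals): cocksfoot (2), meadow buttercup (2), yarrow (2), tufted vetch (3), ribwort plantain (2), oxeye daisy (1), timothy (2), lady's bedstraw (1)
Species richness = number of distinct species = 8

8


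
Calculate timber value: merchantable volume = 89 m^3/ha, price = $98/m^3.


Value = 89 * 98 = $8722/ha

$8722/ha


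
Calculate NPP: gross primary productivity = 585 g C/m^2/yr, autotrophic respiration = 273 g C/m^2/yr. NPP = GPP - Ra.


NPP = GPP - Ra = 585 - 273 = 312 g C/m^2/yr

312 g C/m^2/yr


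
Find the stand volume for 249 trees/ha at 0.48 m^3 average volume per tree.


V_stand = 249 * 0.48 = 119.52 ≈ 119.5 m^3/ha

119.5 m^3/ha


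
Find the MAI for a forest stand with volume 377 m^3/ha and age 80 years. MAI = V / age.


MAI = 377 / 80 = 4.7125 ≈ 4.71 m^3/ha/yr

4.71 m^3/ha/yr


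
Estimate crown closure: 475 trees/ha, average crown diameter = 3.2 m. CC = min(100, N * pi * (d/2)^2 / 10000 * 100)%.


(d/2)^2 = (3.2/2)^2 = 1.6^2 = 2.56
Crown area = 3.141593 * 2.56 = 8.04248 m^2
N * area / 10000 * 100 = 475 * 8.04248 / 10000 * 100 = 38.2018
CC = min(100, 38.2018) = 38.2018 ≈ 38.2%

38.2%


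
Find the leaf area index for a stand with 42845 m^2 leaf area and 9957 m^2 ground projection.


LAI = 42845 / 9957 = 4.3030 ≈ 4.30

4.30


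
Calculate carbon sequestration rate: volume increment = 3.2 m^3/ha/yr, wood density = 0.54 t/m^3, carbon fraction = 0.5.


C = 3.2 * 0.54 * 0.5 = 0.864 ≈ 0.86 t C/ha/yr

0.86 t C/ha/yr


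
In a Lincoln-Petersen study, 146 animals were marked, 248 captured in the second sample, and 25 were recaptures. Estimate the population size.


N = M * C / R = 146 * 248 / 25 = 36208 / 25 = 1448.32 ≈ 1448

1448 individuals


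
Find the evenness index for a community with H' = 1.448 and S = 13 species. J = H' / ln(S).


ln(13) = 2.56495
J = H' / ln(S) = 1.448 / 2.56495 = 0.564533 ≈ 0.5645

0.5645


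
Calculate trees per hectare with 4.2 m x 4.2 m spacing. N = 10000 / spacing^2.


N = 10000 / 4.2^2 = 10000 / 17.64 = 566.893 ≈ 567 trees/ha

567 trees/ha


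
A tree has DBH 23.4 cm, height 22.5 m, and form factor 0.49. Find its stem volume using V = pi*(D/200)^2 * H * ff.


(D/200)^2 = (23.4/200)^2 = 0.117^2 = 0.013689
BA = 3.141593 * 0.013689 = 0.0430053 m^2
V = 0.0430053 * 22.5 * 0.49 = 0.474133 ≈ 0.474 m^3

0.474 m^3


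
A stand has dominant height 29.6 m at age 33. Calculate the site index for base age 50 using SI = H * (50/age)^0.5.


50/33 = 1.51515
(1.51515)^0.5 = 1.23091
SI = 29.6 * 1.23091 = 36.4349 ≈ 36.4 m

36.4 m


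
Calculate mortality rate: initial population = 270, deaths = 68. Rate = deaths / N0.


Mortality rate = 68 / 270 = 0.251852 ≈ 0.2519

0.2519


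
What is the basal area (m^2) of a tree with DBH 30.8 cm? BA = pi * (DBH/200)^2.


D/200 = 30.8/200 = 0.154 m
(D/200)^2 = 0.154^2 = 0.023716
BA = 3.141593 * 0.023716 = 0.0745060 ≈ 0.0745 m^2

0.0745 m^2


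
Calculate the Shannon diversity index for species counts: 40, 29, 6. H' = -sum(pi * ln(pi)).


Total N = 40 + 29 + 6 = 75
Per-species terms:
  p = 40/75 = 0.533333; ln(p) = -0.628609; p*ln(p) = 0.533333 * (-0.628609) = -0.335258
  p = 29/75 = 0.386667; ln(p) = -0.950191; p*ln(p) = 0.386667 * (-0.950191) = -0.367408
  p = 6/75 = 0.080000; ln(p) = -2.525729; p*ln(p) = 0.080000 * (-2.525729) = -0.202058
sum(p*ln(p)) = (-0.335258) + (-0.367408) + (-0.202058) = -0.904724
H' = -(-0.904724) = 0.904724 ≈ 0.9047

0.9047


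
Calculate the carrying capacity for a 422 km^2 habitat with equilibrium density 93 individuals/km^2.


K = 93 * 422 = 39246 individuals

39246 individuals


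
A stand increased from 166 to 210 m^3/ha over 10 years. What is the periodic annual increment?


PAI = (V2 - V1) / period = (210 - 166) / 10 = 44 / 10 = 4.40 m^3/ha/yr

4.40 m^3/ha/yr


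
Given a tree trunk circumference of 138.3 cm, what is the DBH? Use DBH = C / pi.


DBH = C / pi = 138.3 / 3.141593 = 44.0223 ≈ 44.02 cm

44.02 cm


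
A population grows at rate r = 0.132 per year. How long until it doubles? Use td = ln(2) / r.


td = ln(2) / 0.132 = 0.693147 / 0.132 = 5.25111 ≈ 5.3 years

5.3 years


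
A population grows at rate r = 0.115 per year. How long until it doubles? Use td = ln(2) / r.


td = ln(2) / 0.115 = 0.693147 / 0.115 = 6.02737 ≈ 6.0 years

6.0 years


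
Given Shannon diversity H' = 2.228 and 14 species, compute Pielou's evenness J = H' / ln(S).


ln(14) = 2.63906
J = H' / ln(S) = 2.228 / 2.63906 = 0.844240 ≈ 0.8442

0.8442


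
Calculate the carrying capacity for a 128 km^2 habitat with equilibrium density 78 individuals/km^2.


K = 78 * 128 = 9984 individuals

9984 individuals


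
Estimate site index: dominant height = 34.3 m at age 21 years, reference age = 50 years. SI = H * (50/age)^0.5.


50/21 = 2.38095
(2.38095)^0.5 = 1.54303
SI = 34.3 * 1.54303 = 52.9259 ≈ 52.9 m

52.9 m


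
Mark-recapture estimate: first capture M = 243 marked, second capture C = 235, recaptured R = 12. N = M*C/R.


N = M * C / R = 243 * 235 / 12 = 57105 / 12 = 4758.75 ≈ 4759

4759 individuals


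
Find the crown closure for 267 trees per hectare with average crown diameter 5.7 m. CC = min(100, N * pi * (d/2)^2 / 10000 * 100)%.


(d/2)^2 = (5.7/2)^2 = 2.85^2 = 8.1225
Crown area = 3.141593 * 8.1225 = 25.5176 m^2
N * area / 10000 * 100 = 267 * 25.5176 / 10000 * 100 = 68.1320
CC = min(100, 68.1320) = 68.1320 ≈ 68.1%

68.1%


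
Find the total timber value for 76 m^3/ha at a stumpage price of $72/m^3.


Value = 76 * 72 = $5472/ha

$5472/ha


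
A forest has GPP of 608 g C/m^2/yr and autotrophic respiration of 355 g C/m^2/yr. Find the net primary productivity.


NPP = GPP - Ra = 608 - 355 = 253 g C/m^2/yr

253 g C/m^2/yr


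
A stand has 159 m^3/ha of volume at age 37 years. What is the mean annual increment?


MAI = 159 / 37 = 4.2973 ≈ 4.30 m^3/ha/yr

4.30 m^3/ha/yr


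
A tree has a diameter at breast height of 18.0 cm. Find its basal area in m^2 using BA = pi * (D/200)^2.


D/200 = 18.0/200 = 0.09 m
(D/200)^2 = 0.09^2 = 0.0081
BA = 3.141593 * 0.0081 = 0.0254469 ≈ 0.0254 m^2

0.0254 m^2


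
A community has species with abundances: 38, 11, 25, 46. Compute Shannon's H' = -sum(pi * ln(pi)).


Total N = 38 + 11 + 25 + 46 = 120
Per-species terms:
  p = 38/120 = 0.316667; ln(p) = -1.149905; p*ln(p) = 0.316667 * (-1.149905) = -0.364137
  p = 11/120 = 0.091667; ln(p) = -2.389593; p*ln(p) = 0.091667 * (-2.389593) = -0.219047
  p = 25/120 = 0.208333; ln(p) = -1.568618; p*ln(p) = 0.208333 * (-1.568618) = -0.326795
  p = 46/120 = 0.383333; ln(p) = -0.958851; p*ln(p) = 0.383333 * (-0.958851) = -0.367559
sum(p*ln(p)) = (-0.364137) + (-0.219047) + (-0.326795) + (-0.367559) = -1.277538
H' = -(-1.277538) = 1.277538 ≈ 1.2775

1.2775


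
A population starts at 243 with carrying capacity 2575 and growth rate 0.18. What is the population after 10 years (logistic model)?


(K - N0)/N0 = (2575 - 243)/243 = 2332/243 = 9.59671
r*t = 0.18 * 10 = 1.8; exp(-1.8) = 0.165299
9.59671 * 0.165299 = 1.58633
1 + 1.58633 = 2.58633
N = 2575 / 2.58633 = 995.619 ≈ 996

996


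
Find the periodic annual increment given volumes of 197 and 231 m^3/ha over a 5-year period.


PAI = (V2 - V1) / period = (231 - 197) / 5 = 34 / 5 = 6.80 m^3/ha/yr

6.80 m^3/ha/yr
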